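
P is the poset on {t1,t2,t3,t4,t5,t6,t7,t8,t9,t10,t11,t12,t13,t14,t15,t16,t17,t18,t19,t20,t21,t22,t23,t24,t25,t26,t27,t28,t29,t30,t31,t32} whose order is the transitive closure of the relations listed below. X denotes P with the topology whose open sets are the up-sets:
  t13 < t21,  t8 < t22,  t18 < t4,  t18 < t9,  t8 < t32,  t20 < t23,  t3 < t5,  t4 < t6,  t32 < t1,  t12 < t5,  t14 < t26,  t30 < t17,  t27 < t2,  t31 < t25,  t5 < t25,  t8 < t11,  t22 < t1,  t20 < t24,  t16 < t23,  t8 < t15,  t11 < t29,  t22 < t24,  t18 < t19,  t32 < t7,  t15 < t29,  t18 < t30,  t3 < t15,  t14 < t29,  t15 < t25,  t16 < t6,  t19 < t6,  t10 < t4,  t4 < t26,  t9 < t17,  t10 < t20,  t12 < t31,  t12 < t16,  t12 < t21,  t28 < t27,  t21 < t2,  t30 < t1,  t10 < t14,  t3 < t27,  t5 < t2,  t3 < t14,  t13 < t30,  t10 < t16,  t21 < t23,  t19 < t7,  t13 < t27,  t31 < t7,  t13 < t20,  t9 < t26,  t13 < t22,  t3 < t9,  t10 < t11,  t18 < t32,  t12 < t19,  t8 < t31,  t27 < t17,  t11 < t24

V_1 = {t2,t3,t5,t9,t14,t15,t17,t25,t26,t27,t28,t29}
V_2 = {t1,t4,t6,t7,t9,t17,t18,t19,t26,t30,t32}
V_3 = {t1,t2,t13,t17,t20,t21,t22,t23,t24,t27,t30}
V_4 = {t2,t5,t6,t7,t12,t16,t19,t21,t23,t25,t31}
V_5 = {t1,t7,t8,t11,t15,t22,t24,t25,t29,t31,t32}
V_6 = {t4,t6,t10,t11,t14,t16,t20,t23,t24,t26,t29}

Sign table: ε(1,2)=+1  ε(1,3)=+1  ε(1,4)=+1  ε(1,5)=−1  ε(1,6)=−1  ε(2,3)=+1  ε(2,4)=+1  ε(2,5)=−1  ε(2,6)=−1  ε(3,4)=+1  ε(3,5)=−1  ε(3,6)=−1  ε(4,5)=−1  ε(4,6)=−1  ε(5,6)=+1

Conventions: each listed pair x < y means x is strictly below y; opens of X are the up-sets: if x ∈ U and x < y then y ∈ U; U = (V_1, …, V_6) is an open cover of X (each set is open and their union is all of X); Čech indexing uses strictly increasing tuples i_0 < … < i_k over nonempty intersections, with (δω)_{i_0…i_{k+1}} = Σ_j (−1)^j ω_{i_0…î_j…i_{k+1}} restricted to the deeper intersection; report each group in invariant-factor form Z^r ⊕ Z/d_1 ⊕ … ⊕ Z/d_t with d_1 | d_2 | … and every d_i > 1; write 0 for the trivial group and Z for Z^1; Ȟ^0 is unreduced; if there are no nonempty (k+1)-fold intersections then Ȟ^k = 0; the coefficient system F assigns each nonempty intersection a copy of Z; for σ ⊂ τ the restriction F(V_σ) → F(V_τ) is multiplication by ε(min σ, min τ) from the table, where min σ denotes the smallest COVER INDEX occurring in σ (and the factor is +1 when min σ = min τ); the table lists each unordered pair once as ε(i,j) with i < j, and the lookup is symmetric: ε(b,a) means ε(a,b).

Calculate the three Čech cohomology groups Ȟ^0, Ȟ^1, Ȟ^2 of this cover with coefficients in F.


cover nerve:
  V12={t9,t17,t26} V13={t2,t17,t27} V14={t2,t5,t25} V15={t15,t25,t29} V16={t14,t26,t29} V23={t1,t17,t30} V24={t6,t7,t19} V25={t1,t7,t32} V26={t4,t6,t26} V34={t2,t21,t23} V35={t1,t22,t24} V36={t20,t23,t24} V45={t7,t25,t31} V46={t6,t16,t23} V56={t11,t24,t29}
  V123={t17} V126={t26} V134={t2} V145={t25} V156={t29} V235={t1} V245={t7} V246={t6} V346={t23} V356={t24}
C dims 6,15,10; δ0: rk 5, SNF 1^5; δ1: rk 10, SNF 1^9·2
Ȟ^0: (6−5)−0=1 ⇒ Z
Ȟ^1: (15−10)−5=0 ⇒ 0
Ȟ^2: (10−0)−10=0 plus torsion [2] ⇒ Z/2

Ȟ^0 ≅ Z, Ȟ^1 ≅ 0 and Ȟ^2 ≅ Z/2


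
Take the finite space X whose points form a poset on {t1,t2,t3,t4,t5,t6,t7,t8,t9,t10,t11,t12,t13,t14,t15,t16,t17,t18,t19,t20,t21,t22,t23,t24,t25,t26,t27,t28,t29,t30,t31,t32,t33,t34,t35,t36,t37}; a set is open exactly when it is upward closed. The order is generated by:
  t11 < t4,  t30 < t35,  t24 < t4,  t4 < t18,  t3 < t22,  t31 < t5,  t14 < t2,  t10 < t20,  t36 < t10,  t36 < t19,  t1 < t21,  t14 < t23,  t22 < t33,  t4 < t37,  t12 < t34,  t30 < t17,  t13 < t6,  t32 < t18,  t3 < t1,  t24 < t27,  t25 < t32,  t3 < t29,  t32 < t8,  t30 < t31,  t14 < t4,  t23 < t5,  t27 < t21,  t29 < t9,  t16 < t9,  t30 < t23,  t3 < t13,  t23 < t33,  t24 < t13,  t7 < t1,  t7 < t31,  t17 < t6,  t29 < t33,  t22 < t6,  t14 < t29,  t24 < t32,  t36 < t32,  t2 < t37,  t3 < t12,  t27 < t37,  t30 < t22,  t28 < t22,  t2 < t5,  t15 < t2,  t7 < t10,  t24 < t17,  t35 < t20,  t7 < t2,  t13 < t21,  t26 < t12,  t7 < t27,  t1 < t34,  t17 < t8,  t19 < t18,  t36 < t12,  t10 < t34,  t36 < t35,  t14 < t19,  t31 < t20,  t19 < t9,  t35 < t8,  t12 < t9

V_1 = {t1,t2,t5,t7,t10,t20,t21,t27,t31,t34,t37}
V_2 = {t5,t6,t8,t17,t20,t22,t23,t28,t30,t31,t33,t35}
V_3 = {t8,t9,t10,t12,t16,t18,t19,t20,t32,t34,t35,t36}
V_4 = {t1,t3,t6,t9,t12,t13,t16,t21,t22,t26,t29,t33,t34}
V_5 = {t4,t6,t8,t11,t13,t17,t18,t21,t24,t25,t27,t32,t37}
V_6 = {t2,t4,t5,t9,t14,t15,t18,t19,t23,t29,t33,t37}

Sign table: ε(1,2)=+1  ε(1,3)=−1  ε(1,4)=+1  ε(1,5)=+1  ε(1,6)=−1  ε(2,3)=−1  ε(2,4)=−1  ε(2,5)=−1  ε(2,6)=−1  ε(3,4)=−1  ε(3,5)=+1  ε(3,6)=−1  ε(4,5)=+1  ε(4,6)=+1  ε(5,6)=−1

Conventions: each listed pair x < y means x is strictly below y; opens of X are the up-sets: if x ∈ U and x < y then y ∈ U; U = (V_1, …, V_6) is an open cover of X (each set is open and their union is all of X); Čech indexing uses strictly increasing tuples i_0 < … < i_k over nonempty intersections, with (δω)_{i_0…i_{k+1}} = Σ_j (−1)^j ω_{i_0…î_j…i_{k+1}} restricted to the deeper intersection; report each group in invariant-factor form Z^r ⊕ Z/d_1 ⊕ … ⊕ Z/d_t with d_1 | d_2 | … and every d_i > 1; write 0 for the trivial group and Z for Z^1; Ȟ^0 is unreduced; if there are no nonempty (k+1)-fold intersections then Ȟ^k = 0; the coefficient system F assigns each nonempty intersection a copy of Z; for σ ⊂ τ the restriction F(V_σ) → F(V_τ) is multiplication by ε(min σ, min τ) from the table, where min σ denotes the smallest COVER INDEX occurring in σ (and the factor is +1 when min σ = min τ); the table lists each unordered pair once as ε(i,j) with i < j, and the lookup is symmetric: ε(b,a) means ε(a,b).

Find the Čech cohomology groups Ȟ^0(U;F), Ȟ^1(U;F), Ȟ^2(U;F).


cover nerve:
  V12={t5,t20,t31} V13={t10,t20,t34} V14={t1,t21,t34} V15={t21,t27,t37} V16={t2,t5,t37} V23={t8,t20,t35} V24={t6,t22,t33} V25={t6,t8,t17} V26={t5,t23,t33} V34={t9,t12,t16,t34} V35={t8,t18,t32} V36={t9,t18,t19} V45={t6,t13,t21} V46={t9,t29,t33} V56={t4,t18,t37}
  V123={t20} V126={t5} V134={t34} V145={t21} V156={t37} V235={t8} V245={t6} V246={t33} V346={t9} V356={t18}
C dims 6,15,10; δ0: rk 6, SNF 1^5·2; δ1: rk 9, SNF 1^9
Ȟ^0: (6−6)−0=0 ⇒ 0
Ȟ^1: (15−9)−6=0 plus torsion [2] ⇒ Z/2
Ȟ^2: (10−0)−9=1 ⇒ Z

Ȟ^0 ≅ 0,  Ȟ^1 ≅ Z/2,  Ȟ^2 ≅ Z


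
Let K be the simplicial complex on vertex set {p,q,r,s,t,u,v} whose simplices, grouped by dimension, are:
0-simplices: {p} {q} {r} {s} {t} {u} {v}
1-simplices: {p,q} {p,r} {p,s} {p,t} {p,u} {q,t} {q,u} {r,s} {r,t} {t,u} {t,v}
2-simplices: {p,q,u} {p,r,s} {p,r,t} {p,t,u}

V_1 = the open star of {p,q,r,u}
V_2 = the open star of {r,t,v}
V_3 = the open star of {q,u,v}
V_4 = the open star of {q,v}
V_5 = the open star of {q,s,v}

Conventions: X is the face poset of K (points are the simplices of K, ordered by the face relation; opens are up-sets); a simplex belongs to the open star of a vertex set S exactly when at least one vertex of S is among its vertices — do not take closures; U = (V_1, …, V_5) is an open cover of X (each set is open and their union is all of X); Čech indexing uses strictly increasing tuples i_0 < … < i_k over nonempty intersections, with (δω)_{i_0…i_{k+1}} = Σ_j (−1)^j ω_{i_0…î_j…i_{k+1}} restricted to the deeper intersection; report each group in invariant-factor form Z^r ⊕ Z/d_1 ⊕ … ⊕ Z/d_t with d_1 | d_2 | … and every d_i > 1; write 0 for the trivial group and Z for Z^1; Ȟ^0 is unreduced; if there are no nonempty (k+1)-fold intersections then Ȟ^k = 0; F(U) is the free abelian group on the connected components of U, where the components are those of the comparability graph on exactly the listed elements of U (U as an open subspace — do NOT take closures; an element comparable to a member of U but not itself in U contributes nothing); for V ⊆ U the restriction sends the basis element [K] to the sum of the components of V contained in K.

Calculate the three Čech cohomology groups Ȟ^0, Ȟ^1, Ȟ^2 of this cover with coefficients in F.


intersection data:
  V1={{p},{q},{r},{u},{p,q},{p,r},{p,s},{p,t},{p,u},{q,t},{q,u},{r,s},{r,t},{t,u},{p,q,u},{p,r,s},{p,r,t},{p,t,u}} V2={{r},{t},{v},{p,r},{p,t},{q,t},{r,s},{r,t},{t,u},{t,v},{p,r,s},{p,r,t},{p,t,u}} V3={{q},{u},{v},{p,q},{p,u},{q,t},{q,u},{t,u},{t,v},{p,q,u},{p,t,u}} V4={{q},{v},{p,q},{q,t},{q,u},{t,v},{p,q,u}} V5={{q},{s},{v},{p,q},{p,s},{q,t},{q,u},{r,s},{t,v},{p,q,u},{p,r,s}}
  V12={{r},{p,r},{p,t},{q,t},{r,s},{r,t},{t,u},{p,r,s},{p,r,t},{p,t,u}} V13={{q},{u},{p,q},{p,u},{q,t},{q,u},{t,u},{p,q,u},{p,t,u}} V14={{q},{p,q},{q,t},{q,u},{p,q,u}} V15={{q},{p,q},{p,s},{q,t},{q,u},{r,s},{p,q,u},{p,r,s}} V23={{v},{q,t},{t,u},{t,v},{p,t,u}} V24={{v},{q,t},{t,v}} V25={{v},{q,t},{r,s},{t,v},{p,r,s}} V34={{q},{v},{p,q},{q,t},{q,u},{t,v},{p,q,u}} V35={{q},{v},{p,q},{q,t},{q,u},{t,v},{p,q,u}} V45={{q},{v},{p,q},{q,t},{q,u},{t,v},{p,q,u}}
  V123={{q,t},{t,u},{p,t,u}} V124={{q,t}} V125={{q,t},{r,s},{p,r,s}} V134={{q},{p,q},{q,t},{q,u},{p,q,u}} V135={{q},{p,q},{q,t},{q,u},{p,q,u}} V145={{q},{p,q},{q,t},{q,u},{p,q,u}} V234={{v},{q,t},{t,v}} V235={{v},{q,t},{t,v}} V245={{v},{q,t},{t,v}} V345={{q},{v},{p,q},{q,t},{q,u},{t,v},{p,q,u}}
  V1234={{q,t}} V1235={{q,t}} V1245={{q,t}} V1345={{q},{p,q},{q,t},{q,u},{p,q,u}} V2345={{v},{q,t},{t,v}}
  V12345={{q,t}}
components per intersection:
  V1: {{p},{q},{r},{u},{p,q},{p,r},{p,s},{p,t},{p,u},{q,t},{q,u},{r,s},{r,t},{t,u},{p,q,u},{p,r,s},{p,r,t},{p,t,u}}
  V2: {{r},{t},{v},{p,r},{p,t},{q,t},{r,s},{r,t},{t,u},{t,v},{p,r,s},{p,r,t},{p,t,u}}
  V3: {{q},{u},{p,q},{p,u},{q,t},{q,u},{t,u},{p,q,u},{p,t,u}} {{v},{t,v}}
  V4: {{q},{p,q},{q,t},{q,u},{p,q,u}} {{v},{t,v}}
  V5: {{q},{p,q},{q,t},{q,u},{p,q,u}} {{s},{p,s},{r,s},{p,r,s}} {{v},{t,v}}
  V12: {{r},{p,r},{p,t},{r,s},{r,t},{t,u},{p,r,s},{p,r,t},{p,t,u}} {{q,t}}
  V13: {{q},{u},{p,q},{p,u},{q,t},{q,u},{t,u},{p,q,u},{p,t,u}}
  V14: {{q},{p,q},{q,t},{q,u},{p,q,u}}
  V15: {{q},{p,q},{q,t},{q,u},{p,q,u}} {{p,s},{r,s},{p,r,s}}
  V23: {{v},{t,v}} {{q,t}} {{t,u},{p,t,u}}
  V24: {{v},{t,v}} {{q,t}}
  V25: {{v},{t,v}} {{q,t}} {{r,s},{p,r,s}}
  V34: {{q},{p,q},{q,t},{q,u},{p,q,u}} {{v},{t,v}}
  V35: {{q},{p,q},{q,t},{q,u},{p,q,u}} {{v},{t,v}}
  V45: {{q},{p,q},{q,t},{q,u},{p,q,u}} {{v},{t,v}}
  V123: {{q,t}} {{t,u},{p,t,u}}
  V124: {{q,t}}
  V125: {{q,t}} {{r,s},{p,r,s}}
  V134: {{q},{p,q},{q,t},{q,u},{p,q,u}}
  V135: {{q},{p,q},{q,t},{q,u},{p,q,u}}
  V145: {{q},{p,q},{q,t},{q,u},{p,q,u}}
  V234: {{v},{t,v}} {{q,t}}
  V235: {{v},{t,v}} {{q,t}}
  V245: {{v},{t,v}} {{q,t}}
  V345: {{q},{p,q},{q,t},{q,u},{p,q,u}} {{v},{t,v}}
  V1234: {{q,t}}
  V1235: {{q,t}}
  V1245: {{q,t}}
  V1345: {{q},{p,q},{q,t},{q,u},{p,q,u}}
  V2345: {{v},{t,v}} {{q,t}}
  V12345: {{q,t}}
C dims 9,20,16,6; δ0: rk 8, SNF 1^8; δ1: rk 11, SNF 1^11; δ2: rk 5, SNF 1^5
Ȟ^0 = (9 − 8) − 0 = 1, so Ȟ^0 ≅ Z
Ȟ^1 = (20 − 11) − 8 = 1, so Ȟ^1 ≅ Z
Ȟ^2 = (16 − 5) − 11 = 0, so Ȟ^2 ≅ 0

Ȟ^0(U;F) ≅ Z; Ȟ^1(U;F) ≅ Z; Ȟ^2(U;F) ≅ 0


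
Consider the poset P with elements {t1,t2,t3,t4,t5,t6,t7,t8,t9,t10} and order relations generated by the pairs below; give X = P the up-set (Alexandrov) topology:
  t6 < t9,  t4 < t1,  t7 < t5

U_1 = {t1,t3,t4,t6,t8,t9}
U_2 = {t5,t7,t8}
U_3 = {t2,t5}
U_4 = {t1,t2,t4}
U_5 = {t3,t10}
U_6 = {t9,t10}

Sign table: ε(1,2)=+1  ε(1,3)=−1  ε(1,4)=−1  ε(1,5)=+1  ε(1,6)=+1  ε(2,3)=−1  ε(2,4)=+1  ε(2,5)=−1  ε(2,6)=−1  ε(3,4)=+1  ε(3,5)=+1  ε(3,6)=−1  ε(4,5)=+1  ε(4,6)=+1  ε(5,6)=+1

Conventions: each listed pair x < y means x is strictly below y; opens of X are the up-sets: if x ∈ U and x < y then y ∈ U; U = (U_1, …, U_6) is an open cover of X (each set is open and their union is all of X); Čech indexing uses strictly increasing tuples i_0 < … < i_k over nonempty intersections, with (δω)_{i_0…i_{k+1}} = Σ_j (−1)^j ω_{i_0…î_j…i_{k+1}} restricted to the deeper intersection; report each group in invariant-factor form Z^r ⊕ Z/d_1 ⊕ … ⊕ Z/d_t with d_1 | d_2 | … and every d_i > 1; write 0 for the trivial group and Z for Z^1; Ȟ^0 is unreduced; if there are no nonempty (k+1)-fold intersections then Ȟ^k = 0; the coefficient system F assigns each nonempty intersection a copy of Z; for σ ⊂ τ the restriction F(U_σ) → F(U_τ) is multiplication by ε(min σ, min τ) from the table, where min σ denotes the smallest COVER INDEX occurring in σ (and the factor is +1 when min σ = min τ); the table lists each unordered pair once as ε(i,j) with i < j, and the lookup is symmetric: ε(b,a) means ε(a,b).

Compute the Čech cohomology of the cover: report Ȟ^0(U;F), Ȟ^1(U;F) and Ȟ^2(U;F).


intersection data:
  U12={t8} U14={t1,t4} U15={t3} U16={t9} U23={t5} U34={t2} U56={t10}
C dims 6,7; δ0: rk 5, SNF 1^5
Ȟ^0 = (6 − 5) − 0 = 1, so Ȟ^0 ≅ Z
Ȟ^1 = (7 − 0) − 5 = 2, so Ȟ^1 ≅ Z^2
Ȟ^2 = (0 − 0) − 0 = 0, so Ȟ^2 ≅ 0

Ȟ^0 = Z, Ȟ^1 = Z^2, Ȟ^2 = 0


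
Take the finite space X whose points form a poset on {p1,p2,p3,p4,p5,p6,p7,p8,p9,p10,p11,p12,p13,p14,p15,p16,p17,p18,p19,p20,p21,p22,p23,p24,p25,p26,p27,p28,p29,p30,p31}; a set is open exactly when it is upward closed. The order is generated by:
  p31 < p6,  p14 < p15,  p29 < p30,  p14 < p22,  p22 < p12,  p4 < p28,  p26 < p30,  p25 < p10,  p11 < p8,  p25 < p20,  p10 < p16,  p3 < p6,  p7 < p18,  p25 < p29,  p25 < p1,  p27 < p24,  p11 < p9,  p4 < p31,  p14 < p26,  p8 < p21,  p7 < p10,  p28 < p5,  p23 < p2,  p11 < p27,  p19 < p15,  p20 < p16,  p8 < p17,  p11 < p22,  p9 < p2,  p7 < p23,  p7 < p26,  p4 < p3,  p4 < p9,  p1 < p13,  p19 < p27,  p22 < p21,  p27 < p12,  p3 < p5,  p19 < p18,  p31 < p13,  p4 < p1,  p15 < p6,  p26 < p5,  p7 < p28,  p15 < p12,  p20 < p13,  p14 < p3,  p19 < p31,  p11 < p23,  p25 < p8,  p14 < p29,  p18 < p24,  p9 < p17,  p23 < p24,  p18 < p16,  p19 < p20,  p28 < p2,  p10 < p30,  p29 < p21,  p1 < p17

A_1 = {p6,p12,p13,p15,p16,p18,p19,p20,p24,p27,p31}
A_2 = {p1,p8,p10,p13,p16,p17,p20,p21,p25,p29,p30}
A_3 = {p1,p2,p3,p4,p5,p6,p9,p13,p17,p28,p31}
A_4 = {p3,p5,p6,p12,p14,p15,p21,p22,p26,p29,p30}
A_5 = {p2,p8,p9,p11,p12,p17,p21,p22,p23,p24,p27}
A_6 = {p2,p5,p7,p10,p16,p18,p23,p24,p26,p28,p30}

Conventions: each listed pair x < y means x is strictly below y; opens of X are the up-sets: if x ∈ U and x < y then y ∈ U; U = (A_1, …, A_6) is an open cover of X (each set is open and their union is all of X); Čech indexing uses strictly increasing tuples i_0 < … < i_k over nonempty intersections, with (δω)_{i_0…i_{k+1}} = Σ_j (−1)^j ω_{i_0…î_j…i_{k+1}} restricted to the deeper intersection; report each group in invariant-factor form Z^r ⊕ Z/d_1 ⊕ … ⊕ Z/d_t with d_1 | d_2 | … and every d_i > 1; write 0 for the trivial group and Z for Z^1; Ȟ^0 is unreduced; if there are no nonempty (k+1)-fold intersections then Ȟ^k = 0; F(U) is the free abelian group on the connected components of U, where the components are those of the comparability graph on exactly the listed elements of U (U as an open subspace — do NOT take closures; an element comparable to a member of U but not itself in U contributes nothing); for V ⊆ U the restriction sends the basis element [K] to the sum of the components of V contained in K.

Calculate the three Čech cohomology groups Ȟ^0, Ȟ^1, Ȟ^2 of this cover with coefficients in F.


Ȟ^0 = Z, Ȟ^1 = 0 and Ȟ^2 = Z/2

nonempty overlaps:
  A12={p13,p16,p20} A13={p6,p13,p31} A14={p6,p12,p15} A15={p12,p24,p27} A16={p16,p18,p24} A23={p1,p13,p17} A24={p21,p29,p30} A25={p8,p17,p21} A26={p10,p16,p30} A34={p3,p5,p6} A35={p2,p9,p17} A36={p2,p5,p28} A45={p12,p21,p22} A46={p5,p26,p30} A56={p2,p23,p24}
  A123={p13} A126={p16} A134={p6} A145={p12} A156={p24} A235={p17} A245={p21} A246={p30} A346={p5} A356={p2}
components per intersection:
  A1: {p6,p12,p13,p15,p16,p18,p19,p20,p24,p27,p31}
  A2: {p1,p8,p10,p13,p16,p17,p20,p21,p25,p29,p30}
  A3: {p1,p2,p3,p4,p5,p6,p9,p13,p17,p28,p31}
  A4: {p3,p5,p6,p12,p14,p15,p21,p22,p26,p29,p30}
  A5: {p2,p8,p9,p11,p12,p17,p21,p22,p23,p24,p27}
  A6: {p2,p5,p7,p10,p16,p18,p23,p24,p26,p28,p30}
  A12: {p13,p16,p20}
  A13: {p6,p13,p31}
  A14: {p6,p12,p15}
  A15: {p12,p24,p27}
  A16: {p16,p18,p24}
  A23: {p1,p13,p17}
  A24: {p21,p29,p30}
  A25: {p8,p17,p21}
  A26: {p10,p16,p30}
  A34: {p3,p5,p6}
  A35: {p2,p9,p17}
  A36: {p2,p5,p28}
  A45: {p12,p21,p22}
  A46: {p5,p26,p30}
  A56: {p2,p23,p24}
  A123: {p13}
  A126: {p16}
  A134: {p6}
  A145: {p12}
  A156: {p24}
  A235: {p17}
  A245: {p21}
  A246: {p30}
  A346: {p5}
  A356: {p2}
C dims 6,15,10; δ0: rk 5, SNF 1^5; δ1: rk 10, SNF 1^9·2
degree 0: 6−5−0 = 1 → Ȟ^0 ≅ Z
degree 1: 15−10−5 = 0 → Ȟ^1 ≅ 0
degree 2: 10−0−10 = 0 plus torsion [2] → Ȟ^2 ≅ Z/2


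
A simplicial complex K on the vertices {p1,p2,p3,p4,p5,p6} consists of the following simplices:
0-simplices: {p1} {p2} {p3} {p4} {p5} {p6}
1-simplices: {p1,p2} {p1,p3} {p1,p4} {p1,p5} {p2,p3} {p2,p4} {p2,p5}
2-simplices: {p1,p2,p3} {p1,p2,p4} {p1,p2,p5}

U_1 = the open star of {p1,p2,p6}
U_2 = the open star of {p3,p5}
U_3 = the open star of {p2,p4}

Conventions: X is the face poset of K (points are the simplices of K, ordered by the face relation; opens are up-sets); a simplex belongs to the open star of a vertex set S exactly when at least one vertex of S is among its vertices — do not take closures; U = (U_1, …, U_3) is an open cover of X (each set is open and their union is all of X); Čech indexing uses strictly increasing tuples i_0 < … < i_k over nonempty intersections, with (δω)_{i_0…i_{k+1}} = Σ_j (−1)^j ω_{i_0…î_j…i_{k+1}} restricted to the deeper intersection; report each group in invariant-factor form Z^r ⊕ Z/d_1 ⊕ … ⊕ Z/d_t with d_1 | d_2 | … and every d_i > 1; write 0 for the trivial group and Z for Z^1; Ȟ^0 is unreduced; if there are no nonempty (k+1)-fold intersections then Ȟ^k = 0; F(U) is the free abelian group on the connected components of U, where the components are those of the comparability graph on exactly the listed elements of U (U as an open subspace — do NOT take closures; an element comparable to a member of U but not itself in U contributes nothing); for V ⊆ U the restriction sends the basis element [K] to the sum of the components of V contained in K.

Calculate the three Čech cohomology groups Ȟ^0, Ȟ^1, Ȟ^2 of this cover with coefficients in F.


nerve of the cover:
  U1={{p1},{p2},{p6},{p1,p2},{p1,p3},{p1,p4},{p1,p5},{p2,p3},{p2,p4},{p2,p5},{p1,p2,p3},{p1,p2,p4},{p1,p2,p5}} U2={{p3},{p5},{p1,p3},{p1,p5},{p2,p3},{p2,p5},{p1,p2,p3},{p1,p2,p5}} U3={{p2},{p4},{p1,p2},{p1,p4},{p2,p3},{p2,p4},{p2,p5},{p1,p2,p3},{p1,p2,p4},{p1,p2,p5}}
  U12={{p1,p3},{p1,p5},{p2,p3},{p2,p5},{p1,p2,p3},{p1,p2,p5}} U13={{p2},{p1,p2},{p1,p4},{p2,p3},{p2,p4},{p2,p5},{p1,p2,p3},{p1,p2,p4},{p1,p2,p5}} U23={{p2,p3},{p2,p5},{p1,p2,p3},{p1,p2,p5}}
  U123={{p2,p3},{p2,p5},{p1,p2,p3},{p1,p2,p5}}
components per intersection:
  U1: {{p1},{p2},{p1,p2},{p1,p3},{p1,p4},{p1,p5},{p2,p3},{p2,p4},{p2,p5},{p1,p2,p3},{p1,p2,p4},{p1,p2,p5}} {{p6}}
  U2: {{p3},{p1,p3},{p2,p3},{p1,p2,p3}} {{p5},{p1,p5},{p2,p5},{p1,p2,p5}}
  U3: {{p2},{p4},{p1,p2},{p1,p4},{p2,p3},{p2,p4},{p2,p5},{p1,p2,p3},{p1,p2,p4},{p1,p2,p5}}
  U12: {{p1,p3},{p2,p3},{p1,p2,p3}} {{p1,p5},{p2,p5},{p1,p2,p5}}
  U13: {{p2},{p1,p2},{p1,p4},{p2,p3},{p2,p4},{p2,p5},{p1,p2,p3},{p1,p2,p4},{p1,p2,p5}}
  U23: {{p2,p3},{p1,p2,p3}} {{p2,p5},{p1,p2,p5}}
  U123: {{p2,p3},{p1,p2,p3}} {{p2,p5},{p1,p2,p5}}
C dims 5,5,2; δ0: rk 3, SNF 1^3; δ1: rk 2, SNF 1^2
Ȟ^0 = (5 − 3) − 0 = 2, so Ȟ^0 ≅ Z^2
Ȟ^1 = (5 − 2) − 3 = 0, so Ȟ^1 ≅ 0
Ȟ^2 = (2 − 0) − 2 = 0, so Ȟ^2 ≅ 0

Ȟ^0 = Z^2; Ȟ^1 = 0; Ȟ^2 = 0


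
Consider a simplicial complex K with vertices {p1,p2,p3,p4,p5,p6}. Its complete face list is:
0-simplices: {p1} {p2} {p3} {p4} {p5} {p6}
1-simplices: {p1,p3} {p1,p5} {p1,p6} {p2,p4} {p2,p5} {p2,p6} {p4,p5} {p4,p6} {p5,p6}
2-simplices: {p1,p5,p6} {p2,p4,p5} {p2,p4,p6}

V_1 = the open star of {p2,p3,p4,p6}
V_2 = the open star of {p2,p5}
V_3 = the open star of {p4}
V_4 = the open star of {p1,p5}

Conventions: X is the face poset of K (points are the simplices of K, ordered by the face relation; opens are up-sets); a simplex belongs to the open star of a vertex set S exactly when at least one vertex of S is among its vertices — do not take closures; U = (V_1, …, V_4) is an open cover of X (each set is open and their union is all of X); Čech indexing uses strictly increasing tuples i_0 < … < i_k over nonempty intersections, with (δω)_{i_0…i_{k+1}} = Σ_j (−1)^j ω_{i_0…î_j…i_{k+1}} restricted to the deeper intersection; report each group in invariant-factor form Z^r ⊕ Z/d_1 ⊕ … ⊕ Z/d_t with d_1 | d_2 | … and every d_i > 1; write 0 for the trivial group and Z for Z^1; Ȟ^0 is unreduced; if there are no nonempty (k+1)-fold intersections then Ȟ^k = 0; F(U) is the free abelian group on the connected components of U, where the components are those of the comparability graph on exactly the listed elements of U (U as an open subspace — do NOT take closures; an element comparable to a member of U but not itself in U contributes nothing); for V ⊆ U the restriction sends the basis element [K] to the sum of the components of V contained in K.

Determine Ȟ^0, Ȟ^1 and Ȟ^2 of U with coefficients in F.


Ȟ^0 ≅ Z, Ȟ^1 ≅ Z, Ȟ^2 ≅ 0

cover nerve:
  V1={{p2},{p3},{p4},{p6},{p1,p3},{p1,p6},{p2,p4},{p2,p5},{p2,p6},{p4,p5},{p4,p6},{p5,p6},{p1,p5,p6},{p2,p4,p5},{p2,p4,p6}} V2={{p2},{p5},{p1,p5},{p2,p4},{p2,p5},{p2,p6},{p4,p5},{p5,p6},{p1,p5,p6},{p2,p4,p5},{p2,p4,p6}} V3={{p4},{p2,p4},{p4,p5},{p4,p6},{p2,p4,p5},{p2,p4,p6}} V4={{p1},{p5},{p1,p3},{p1,p5},{p1,p6},{p2,p5},{p4,p5},{p5,p6},{p1,p5,p6},{p2,p4,p5}}
  V12={{p2},{p2,p4},{p2,p5},{p2,p6},{p4,p5},{p5,p6},{p1,p5,p6},{p2,p4,p5},{p2,p4,p6}} V13={{p4},{p2,p4},{p4,p5},{p4,p6},{p2,p4,p5},{p2,p4,p6}} V14={{p1,p3},{p1,p6},{p2,p5},{p4,p5},{p5,p6},{p1,p5,p6},{p2,p4,p5}} V23={{p2,p4},{p4,p5},{p2,p4,p5},{p2,p4,p6}} V24={{p5},{p1,p5},{p2,p5},{p4,p5},{p5,p6},{p1,p5,p6},{p2,p4,p5}} V34={{p4,p5},{p2,p4,p5}}
  V123={{p2,p4},{p4,p5},{p2,p4,p5},{p2,p4,p6}} V124={{p2,p5},{p4,p5},{p5,p6},{p1,p5,p6},{p2,p4,p5}} V134={{p4,p5},{p2,p4,p5}} V234={{p4,p5},{p2,p4,p5}}
  V1234={{p4,p5},{p2,p4,p5}}
components per intersection:
  V1: {{p2},{p4},{p6},{p1,p6},{p2,p4},{p2,p5},{p2,p6},{p4,p5},{p4,p6},{p5,p6},{p1,p5,p6},{p2,p4,p5},{p2,p4,p6}} {{p3},{p1,p3}}
  V2: {{p2},{p5},{p1,p5},{p2,p4},{p2,p5},{p2,p6},{p4,p5},{p5,p6},{p1,p5,p6},{p2,p4,p5},{p2,p4,p6}}
  V3: {{p4},{p2,p4},{p4,p5},{p4,p6},{p2,p4,p5},{p2,p4,p6}}
  V4: {{p1},{p5},{p1,p3},{p1,p5},{p1,p6},{p2,p5},{p4,p5},{p5,p6},{p1,p5,p6},{p2,p4,p5}}
  V12: {{p2},{p2,p4},{p2,p5},{p2,p6},{p4,p5},{p2,p4,p5},{p2,p4,p6}} {{p5,p6},{p1,p5,p6}}
  V13: {{p4},{p2,p4},{p4,p5},{p4,p6},{p2,p4,p5},{p2,p4,p6}}
  V14: {{p1,p3}} {{p1,p6},{p5,p6},{p1,p5,p6}} {{p2,p5},{p4,p5},{p2,p4,p5}}
  V23: {{p2,p4},{p4,p5},{p2,p4,p5},{p2,p4,p6}}
  V24: {{p5},{p1,p5},{p2,p5},{p4,p5},{p5,p6},{p1,p5,p6},{p2,p4,p5}}
  V34: {{p4,p5},{p2,p4,p5}}
  V123: {{p2,p4},{p4,p5},{p2,p4,p5},{p2,p4,p6}}
  V124: {{p2,p5},{p4,p5},{p2,p4,p5}} {{p5,p6},{p1,p5,p6}}
  V134: {{p4,p5},{p2,p4,p5}}
  V234: {{p4,p5},{p2,p4,p5}}
  V1234: {{p4,p5},{p2,p4,p5}}
C dims 5,9,5,1; δ0: rk 4, SNF 1^4; δ1: rk 4, SNF 1^4; δ2: rk 1, SNF 1^1
Ȟ^0: (5−4)−0=1 ⇒ Z
Ȟ^1: (9−4)−4=1 ⇒ Z
Ȟ^2: (5−1)−4=0 ⇒ 0


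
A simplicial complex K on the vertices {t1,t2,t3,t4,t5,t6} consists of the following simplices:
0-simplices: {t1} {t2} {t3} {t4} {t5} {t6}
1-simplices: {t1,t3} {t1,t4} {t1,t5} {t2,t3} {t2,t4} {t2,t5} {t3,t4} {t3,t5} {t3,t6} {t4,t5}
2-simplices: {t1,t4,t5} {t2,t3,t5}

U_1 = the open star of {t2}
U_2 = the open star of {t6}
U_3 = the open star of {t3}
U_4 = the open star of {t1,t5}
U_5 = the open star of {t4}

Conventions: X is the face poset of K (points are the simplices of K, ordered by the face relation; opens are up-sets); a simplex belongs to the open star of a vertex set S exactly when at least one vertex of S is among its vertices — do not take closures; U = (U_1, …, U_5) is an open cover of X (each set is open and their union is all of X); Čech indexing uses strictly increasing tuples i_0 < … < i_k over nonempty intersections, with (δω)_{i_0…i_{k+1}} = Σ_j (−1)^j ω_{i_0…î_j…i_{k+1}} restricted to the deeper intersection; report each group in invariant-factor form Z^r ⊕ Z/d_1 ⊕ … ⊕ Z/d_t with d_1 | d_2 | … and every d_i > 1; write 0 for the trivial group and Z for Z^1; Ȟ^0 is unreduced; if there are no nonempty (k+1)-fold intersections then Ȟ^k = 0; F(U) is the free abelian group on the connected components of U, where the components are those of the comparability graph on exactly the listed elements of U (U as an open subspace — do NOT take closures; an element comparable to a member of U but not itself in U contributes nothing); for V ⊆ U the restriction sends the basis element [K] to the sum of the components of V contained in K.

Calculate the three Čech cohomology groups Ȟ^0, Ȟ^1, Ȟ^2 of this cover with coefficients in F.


nonempty intersections:
  U1={{t2},{t2,t3},{t2,t4},{t2,t5},{t2,t3,t5}} U2={{t6},{t3,t6}} U3={{t3},{t1,t3},{t2,t3},{t3,t4},{t3,t5},{t3,t6},{t2,t3,t5}} U4={{t1},{t5},{t1,t3},{t1,t4},{t1,t5},{t2,t5},{t3,t5},{t4,t5},{t1,t4,t5},{t2,t3,t5}} U5={{t4},{t1,t4},{t2,t4},{t3,t4},{t4,t5},{t1,t4,t5}}
  U13={{t2,t3},{t2,t3,t5}} U14={{t2,t5},{t2,t3,t5}} U15={{t2,t4}} U23={{t3,t6}} U34={{t1,t3},{t3,t5},{t2,t3,t5}} U35={{t3,t4}} U45={{t1,t4},{t4,t5},{t1,t4,t5}}
  U134={{t2,t3,t5}}
components per intersection:
  U1: {{t2},{t2,t3},{t2,t4},{t2,t5},{t2,t3,t5}}
  U2: {{t6},{t3,t6}}
  U3: {{t3},{t1,t3},{t2,t3},{t3,t4},{t3,t5},{t3,t6},{t2,t3,t5}}
  U4: {{t1},{t5},{t1,t3},{t1,t4},{t1,t5},{t2,t5},{t3,t5},{t4,t5},{t1,t4,t5},{t2,t3,t5}}
  U5: {{t4},{t1,t4},{t2,t4},{t3,t4},{t4,t5},{t1,t4,t5}}
  U13: {{t2,t3},{t2,t3,t5}}
  U14: {{t2,t5},{t2,t3,t5}}
  U15: {{t2,t4}}
  U23: {{t3,t6}}
  U34: {{t1,t3}} {{t3,t5},{t2,t3,t5}}
  U35: {{t3,t4}}
  U45: {{t1,t4},{t4,t5},{t1,t4,t5}}
  U134: {{t2,t3,t5}}
C dims 5,8,1; δ0: rk 4, SNF 1^4; δ1: rk 1, SNF 1^1
Ȟ^0: (5−4)−0=1 ⇒ Z
Ȟ^1: (8−1)−4=3 ⇒ Z^3
Ȟ^2: (1−0)−1=0 ⇒ 0

Ȟ^0(U;F) ≅ Z, Ȟ^1(U;F) ≅ Z^3 and Ȟ^2(U;F) ≅ 0


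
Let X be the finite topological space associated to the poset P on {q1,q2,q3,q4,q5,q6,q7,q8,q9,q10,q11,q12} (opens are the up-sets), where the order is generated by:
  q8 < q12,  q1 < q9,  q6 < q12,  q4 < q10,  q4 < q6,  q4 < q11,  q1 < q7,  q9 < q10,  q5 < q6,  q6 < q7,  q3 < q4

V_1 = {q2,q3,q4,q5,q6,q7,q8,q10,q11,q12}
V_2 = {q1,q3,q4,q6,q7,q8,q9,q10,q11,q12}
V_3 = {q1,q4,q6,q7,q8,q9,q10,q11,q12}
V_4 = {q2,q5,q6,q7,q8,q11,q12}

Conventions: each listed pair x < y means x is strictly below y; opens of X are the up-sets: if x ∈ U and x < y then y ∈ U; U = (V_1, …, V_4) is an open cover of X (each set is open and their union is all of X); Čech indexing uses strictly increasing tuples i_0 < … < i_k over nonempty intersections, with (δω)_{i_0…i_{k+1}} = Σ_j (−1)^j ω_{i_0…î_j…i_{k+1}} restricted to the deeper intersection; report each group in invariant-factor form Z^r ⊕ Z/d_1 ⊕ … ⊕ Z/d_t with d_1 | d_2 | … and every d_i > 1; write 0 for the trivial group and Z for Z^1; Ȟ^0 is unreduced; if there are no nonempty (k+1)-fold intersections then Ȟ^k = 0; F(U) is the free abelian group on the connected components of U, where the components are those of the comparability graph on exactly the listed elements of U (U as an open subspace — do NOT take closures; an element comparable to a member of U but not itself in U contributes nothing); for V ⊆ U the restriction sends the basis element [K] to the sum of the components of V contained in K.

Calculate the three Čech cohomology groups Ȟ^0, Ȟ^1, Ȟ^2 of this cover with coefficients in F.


nerve of the cover:
  V12={q3,q4,q6,q7,q8,q10,q11,q12} V13={q4,q6,q7,q8,q10,q11,q12} V14={q2,q5,q6,q7,q8,q11,q12} V23={q1,q4,q6,q7,q8,q9,q10,q11,q12} V24={q6,q7,q8,q11,q12} V34={q6,q7,q8,q11,q12}
  V123={q4,q6,q7,q8,q10,q11,q12} V124={q6,q7,q8,q11,q12} V134={q6,q7,q8,q11,q12} V234={q6,q7,q8,q11,q12}
  V1234={q6,q7,q8,q11,q12}
components per intersection:
  V1: {q2} {q3,q4,q5,q6,q7,q8,q10,q11,q12}
  V2: {q1,q3,q4,q6,q7,q8,q9,q10,q11,q12}
  V3: {q1,q4,q6,q7,q8,q9,q10,q11,q12}
  V4: {q2} {q5,q6,q7,q8,q12} {q11}
  V12: {q3,q4,q6,q7,q8,q10,q11,q12}
  V13: {q4,q6,q7,q8,q10,q11,q12}
  V14: {q2} {q5,q6,q7,q8,q12} {q11}
  V23: {q1,q4,q6,q7,q8,q9,q10,q11,q12}
  V24: {q6,q7,q8,q12} {q11}
  V34: {q6,q7,q8,q12} {q11}
  V123: {q4,q6,q7,q8,q10,q11,q12}
  V124: {q6,q7,q8,q12} {q11}
  V134: {q6,q7,q8,q12} {q11}
  V234: {q6,q7,q8,q12} {q11}
  V1234: {q6,q7,q8,q12} {q11}
C dims 7,10,7,2; δ0: rk 5, SNF 1^5; δ1: rk 5, SNF 1^5; δ2: rk 2, SNF 1^2
Ȟ^0 = (7 − 5) − 0 = 2, so Ȟ^0 ≅ Z^2
Ȟ^1 = (10 − 5) − 5 = 0, so Ȟ^1 ≅ 0
Ȟ^2 = (7 − 2) − 5 = 0, so Ȟ^2 ≅ 0

Ȟ^0 ≅ Z^2, Ȟ^1 ≅ 0, Ȟ^2 ≅ 0


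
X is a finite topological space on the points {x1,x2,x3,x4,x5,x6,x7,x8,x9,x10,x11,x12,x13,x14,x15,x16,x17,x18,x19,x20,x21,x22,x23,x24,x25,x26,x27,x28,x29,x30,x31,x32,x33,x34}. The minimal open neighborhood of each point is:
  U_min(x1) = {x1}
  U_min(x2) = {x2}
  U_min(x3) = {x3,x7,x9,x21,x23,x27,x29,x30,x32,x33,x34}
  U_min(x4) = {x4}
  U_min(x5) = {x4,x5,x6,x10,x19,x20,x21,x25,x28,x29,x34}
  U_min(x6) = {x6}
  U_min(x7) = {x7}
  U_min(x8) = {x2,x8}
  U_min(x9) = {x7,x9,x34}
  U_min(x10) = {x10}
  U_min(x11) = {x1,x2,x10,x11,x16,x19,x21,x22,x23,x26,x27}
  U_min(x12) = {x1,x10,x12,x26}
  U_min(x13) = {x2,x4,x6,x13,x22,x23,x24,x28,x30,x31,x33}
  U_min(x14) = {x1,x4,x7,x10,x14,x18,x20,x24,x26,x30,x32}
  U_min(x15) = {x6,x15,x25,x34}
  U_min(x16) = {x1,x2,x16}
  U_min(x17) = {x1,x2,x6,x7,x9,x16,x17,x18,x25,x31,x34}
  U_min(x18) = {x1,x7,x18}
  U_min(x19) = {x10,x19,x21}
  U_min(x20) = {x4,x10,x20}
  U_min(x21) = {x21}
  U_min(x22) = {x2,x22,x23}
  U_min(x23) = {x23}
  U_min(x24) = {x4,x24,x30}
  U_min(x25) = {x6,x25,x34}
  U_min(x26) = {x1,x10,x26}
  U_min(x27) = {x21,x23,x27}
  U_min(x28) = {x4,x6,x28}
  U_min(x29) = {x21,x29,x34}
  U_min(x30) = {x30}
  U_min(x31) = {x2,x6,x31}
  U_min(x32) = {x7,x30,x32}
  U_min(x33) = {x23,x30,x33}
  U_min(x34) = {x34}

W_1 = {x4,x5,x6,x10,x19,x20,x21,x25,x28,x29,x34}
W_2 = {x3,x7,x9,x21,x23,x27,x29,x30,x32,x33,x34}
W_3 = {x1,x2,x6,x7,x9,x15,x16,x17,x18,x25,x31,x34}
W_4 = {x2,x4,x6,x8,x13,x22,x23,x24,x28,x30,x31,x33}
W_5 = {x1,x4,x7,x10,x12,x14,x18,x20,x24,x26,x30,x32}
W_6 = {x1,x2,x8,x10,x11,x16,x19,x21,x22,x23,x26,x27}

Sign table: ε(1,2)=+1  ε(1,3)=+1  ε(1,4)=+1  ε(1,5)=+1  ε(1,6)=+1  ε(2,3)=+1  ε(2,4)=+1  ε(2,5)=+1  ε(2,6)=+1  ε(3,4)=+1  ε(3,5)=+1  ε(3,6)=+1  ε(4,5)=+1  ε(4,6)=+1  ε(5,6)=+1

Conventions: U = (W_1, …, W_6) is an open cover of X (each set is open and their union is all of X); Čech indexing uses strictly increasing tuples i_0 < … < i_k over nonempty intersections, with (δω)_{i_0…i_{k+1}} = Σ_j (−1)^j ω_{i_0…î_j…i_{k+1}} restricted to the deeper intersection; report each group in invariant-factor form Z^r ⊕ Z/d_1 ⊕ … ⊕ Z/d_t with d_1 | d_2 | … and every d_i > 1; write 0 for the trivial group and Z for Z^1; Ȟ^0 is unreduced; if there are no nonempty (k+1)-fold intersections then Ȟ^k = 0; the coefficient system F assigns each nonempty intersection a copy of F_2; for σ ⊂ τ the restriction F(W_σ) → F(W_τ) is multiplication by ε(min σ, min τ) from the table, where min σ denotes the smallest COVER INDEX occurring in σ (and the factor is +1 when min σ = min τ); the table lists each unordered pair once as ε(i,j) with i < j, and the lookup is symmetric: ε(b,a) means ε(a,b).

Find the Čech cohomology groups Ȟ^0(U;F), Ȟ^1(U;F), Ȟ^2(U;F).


Ȟ^0(U;F) ≅ Z/2, Ȟ^1(U;F) ≅ Z/2 and Ȟ^2(U;F) ≅ Z/2

nonempty overlaps:
  W12={x21,x29,x34} W13={x6,x25,x34} W14={x4,x6,x28} W15={x4,x10,x20} W16={x10,x19,x21} W23={x7,x9,x34} W24={x23,x30,x33} W25={x7,x30,x32} W26={x21,x23,x27} W34={x2,x6,x31} W35={x1,x7,x18} W36={x1,x2,x16} W45={x4,x24,x30} W46={x2,x8,x22,x23} W56={x1,x10,x26}
  W123={x34} W126={x21} W134={x6} W145={x4} W156={x10} W235={x7} W245={x30} W246={x23} W346={x2} W356={x1}
C dims 6,15,10; δ0: rk_F2 5; δ1: rk_F2 9
degree 0: 6−5−0 = 1 → Ȟ^0 ≅ Z/2
degree 1: 15−9−5 = 1 → Ȟ^1 ≅ Z/2
degree 2: 10−0−9 = 1 → Ȟ^2 ≅ Z/2


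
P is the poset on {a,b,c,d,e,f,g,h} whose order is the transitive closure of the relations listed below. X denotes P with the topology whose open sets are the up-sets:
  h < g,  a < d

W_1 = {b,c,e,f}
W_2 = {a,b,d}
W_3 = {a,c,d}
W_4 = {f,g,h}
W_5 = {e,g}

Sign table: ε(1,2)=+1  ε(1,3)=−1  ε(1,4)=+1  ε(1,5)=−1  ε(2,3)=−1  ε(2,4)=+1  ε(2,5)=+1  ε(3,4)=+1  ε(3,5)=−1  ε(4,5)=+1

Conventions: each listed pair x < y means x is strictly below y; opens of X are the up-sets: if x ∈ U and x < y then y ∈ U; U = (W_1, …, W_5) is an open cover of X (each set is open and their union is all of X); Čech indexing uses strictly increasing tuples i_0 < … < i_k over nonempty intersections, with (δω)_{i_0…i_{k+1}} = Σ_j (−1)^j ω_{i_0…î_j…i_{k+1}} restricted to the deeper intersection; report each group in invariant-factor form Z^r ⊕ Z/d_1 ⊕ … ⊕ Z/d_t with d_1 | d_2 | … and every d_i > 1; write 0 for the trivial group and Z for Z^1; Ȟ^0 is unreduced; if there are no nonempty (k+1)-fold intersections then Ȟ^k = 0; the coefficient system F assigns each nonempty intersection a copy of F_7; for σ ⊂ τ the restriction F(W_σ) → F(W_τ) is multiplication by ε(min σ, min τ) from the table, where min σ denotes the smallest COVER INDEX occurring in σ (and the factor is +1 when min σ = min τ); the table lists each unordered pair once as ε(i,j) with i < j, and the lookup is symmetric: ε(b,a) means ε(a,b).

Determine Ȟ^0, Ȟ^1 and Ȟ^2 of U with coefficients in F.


cover nerve:
  W12={b} W13={c} W14={f} W15={e} W23={a,d} W45={g}
C dims 5,6; δ0: rk_F7 5
Ȟ^0: (5−5)−0=0 ⇒ 0
Ȟ^1: (6−0)−5=1 ⇒ Z/7
Ȟ^2: (0−0)−0=0 ⇒ 0

Ȟ^0 = 0, Ȟ^1 = Z/7, Ȟ^2 = 0


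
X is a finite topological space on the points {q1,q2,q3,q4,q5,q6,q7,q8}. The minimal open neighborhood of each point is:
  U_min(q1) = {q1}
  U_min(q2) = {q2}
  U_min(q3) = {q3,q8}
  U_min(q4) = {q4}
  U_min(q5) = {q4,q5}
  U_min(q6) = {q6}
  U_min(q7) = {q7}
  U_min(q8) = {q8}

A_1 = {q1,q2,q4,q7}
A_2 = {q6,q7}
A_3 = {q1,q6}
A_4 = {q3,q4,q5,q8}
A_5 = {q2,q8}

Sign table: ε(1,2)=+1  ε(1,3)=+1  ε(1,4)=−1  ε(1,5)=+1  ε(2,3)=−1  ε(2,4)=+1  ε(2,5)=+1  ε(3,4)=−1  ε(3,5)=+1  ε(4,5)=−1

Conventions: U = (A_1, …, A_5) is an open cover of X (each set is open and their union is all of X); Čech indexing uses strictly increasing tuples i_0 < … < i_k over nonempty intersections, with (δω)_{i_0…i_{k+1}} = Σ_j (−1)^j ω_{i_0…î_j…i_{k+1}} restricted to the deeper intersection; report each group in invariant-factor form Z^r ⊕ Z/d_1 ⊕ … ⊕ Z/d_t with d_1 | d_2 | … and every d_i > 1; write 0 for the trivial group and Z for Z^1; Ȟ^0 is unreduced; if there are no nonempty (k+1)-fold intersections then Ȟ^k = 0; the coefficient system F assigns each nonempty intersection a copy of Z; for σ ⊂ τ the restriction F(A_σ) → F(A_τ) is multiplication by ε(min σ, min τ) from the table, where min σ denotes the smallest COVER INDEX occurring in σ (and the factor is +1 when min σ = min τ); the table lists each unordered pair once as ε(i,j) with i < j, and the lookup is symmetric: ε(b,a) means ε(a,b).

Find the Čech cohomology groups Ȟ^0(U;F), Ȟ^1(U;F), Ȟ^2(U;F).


nonempty intersections:
  A12={q7} A13={q1} A14={q4} A15={q2} A23={q6} A45={q8}
C dims 5,6; δ0: rk 5, SNF 1^4·2
Ȟ^0: (5−5)−0=0 ⇒ 0
Ȟ^1: (6−0)−5=1 plus torsion [2] ⇒ Z ⊕ Z/2
Ȟ^2: (0−0)−0=0 ⇒ 0

Ȟ^0(U;F) ≅ 0,  Ȟ^1(U;F) ≅ Z ⊕ Z/2,  Ȟ^2(U;F) ≅ 0


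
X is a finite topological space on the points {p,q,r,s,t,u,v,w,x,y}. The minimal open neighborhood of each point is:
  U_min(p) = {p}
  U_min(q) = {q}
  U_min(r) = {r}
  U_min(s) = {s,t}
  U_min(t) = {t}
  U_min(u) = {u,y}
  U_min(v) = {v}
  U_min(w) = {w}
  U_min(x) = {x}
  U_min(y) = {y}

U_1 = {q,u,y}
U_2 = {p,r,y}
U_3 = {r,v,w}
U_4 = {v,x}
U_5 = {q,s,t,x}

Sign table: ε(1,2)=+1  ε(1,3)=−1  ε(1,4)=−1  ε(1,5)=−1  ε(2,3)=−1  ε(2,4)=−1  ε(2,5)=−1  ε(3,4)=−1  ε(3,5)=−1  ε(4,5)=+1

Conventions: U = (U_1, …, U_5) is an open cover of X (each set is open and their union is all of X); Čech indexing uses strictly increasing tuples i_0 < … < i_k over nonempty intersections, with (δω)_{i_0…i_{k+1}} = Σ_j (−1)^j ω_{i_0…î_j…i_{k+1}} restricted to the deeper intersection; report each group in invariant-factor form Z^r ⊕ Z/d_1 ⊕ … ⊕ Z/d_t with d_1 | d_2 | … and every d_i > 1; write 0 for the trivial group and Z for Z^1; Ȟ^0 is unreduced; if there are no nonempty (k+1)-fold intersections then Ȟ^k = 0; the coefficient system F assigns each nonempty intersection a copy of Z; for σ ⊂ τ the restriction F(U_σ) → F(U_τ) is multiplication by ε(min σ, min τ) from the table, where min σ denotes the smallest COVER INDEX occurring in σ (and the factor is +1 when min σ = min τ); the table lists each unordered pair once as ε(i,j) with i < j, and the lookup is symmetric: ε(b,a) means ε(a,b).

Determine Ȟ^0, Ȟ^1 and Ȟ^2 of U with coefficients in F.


Ȟ^0 = 0, Ȟ^1 = Z/2, Ȟ^2 = 0

nonempty overlaps:
  U12={y} U15={q} U23={r} U34={v} U45={x}
C dims 5,5; δ0: rk 5, SNF 1^4·2
degree 0: 5−5−0 = 0 → Ȟ^0 ≅ 0
degree 1: 5−0−5 = 0 plus torsion [2] → Ȟ^1 ≅ Z/2
degree 2: 0−0−0 = 0 → Ȟ^2 ≅ 0


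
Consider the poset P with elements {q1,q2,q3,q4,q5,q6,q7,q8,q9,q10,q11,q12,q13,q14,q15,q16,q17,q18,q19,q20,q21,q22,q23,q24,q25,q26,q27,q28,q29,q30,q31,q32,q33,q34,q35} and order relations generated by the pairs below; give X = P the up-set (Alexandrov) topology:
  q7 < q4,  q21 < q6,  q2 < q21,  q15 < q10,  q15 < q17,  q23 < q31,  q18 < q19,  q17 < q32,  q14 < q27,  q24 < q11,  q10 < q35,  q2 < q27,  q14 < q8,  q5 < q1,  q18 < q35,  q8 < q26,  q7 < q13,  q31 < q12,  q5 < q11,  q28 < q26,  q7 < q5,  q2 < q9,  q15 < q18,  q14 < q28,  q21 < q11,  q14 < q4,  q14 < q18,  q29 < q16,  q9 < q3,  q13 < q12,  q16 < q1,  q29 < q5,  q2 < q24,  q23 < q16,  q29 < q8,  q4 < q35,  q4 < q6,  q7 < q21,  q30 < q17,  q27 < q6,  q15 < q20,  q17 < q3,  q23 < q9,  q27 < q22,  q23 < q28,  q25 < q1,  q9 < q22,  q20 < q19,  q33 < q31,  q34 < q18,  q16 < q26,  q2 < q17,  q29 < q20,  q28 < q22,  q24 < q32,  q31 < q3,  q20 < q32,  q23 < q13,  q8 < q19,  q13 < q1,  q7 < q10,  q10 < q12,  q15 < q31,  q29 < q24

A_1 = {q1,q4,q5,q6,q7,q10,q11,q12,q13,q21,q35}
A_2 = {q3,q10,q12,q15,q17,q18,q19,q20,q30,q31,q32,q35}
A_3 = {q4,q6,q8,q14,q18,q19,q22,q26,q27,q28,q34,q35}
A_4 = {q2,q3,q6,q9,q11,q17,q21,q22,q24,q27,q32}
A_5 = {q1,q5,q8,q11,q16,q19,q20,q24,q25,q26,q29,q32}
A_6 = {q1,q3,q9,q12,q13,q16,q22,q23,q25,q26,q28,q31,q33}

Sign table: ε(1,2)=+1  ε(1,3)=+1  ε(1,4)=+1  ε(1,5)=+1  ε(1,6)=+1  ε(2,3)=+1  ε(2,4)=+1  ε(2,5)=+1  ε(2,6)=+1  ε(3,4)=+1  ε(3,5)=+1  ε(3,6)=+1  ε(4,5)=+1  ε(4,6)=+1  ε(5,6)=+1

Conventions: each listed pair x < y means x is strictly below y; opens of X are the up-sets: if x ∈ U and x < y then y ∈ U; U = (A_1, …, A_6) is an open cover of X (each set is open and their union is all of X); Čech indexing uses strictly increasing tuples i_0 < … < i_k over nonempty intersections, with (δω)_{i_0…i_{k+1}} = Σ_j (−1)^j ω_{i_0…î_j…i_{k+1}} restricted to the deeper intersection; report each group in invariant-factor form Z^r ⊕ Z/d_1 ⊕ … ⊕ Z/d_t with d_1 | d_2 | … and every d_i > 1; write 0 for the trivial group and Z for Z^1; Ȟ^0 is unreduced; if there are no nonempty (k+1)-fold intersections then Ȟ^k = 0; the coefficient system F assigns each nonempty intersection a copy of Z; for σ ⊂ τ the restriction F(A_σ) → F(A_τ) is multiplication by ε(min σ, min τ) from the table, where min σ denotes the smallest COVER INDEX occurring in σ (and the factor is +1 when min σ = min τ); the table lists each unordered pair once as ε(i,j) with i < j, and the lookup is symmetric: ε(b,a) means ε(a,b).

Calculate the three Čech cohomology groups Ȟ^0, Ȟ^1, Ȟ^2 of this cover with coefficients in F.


Ȟ^0 ≅ Z, Ȟ^1 ≅ 0, Ȟ^2 ≅ Z/2

nonempty overlaps:
  A12={q10,q12,q35} A13={q4,q6,q35} A14={q6,q11,q21} A15={q1,q5,q11} A16={q1,q12,q13} A23={q18,q19,q35} A24={q3,q17,q32} A25={q19,q20,q32} A26={q3,q12,q31} A34={q6,q22,q27} A35={q8,q19,q26} A36={q22,q26,q28} A45={q11,q24,q32} A46={q3,q9,q22} A56={q1,q16,q25,q26}
  A123={q35} A126={q12} A134={q6} A145={q11} A156={q1} A235={q19} A245={q32} A246={q3} A346={q22} A356={q26}
C dims 6,15,10; δ0: rk 5, SNF 1^5; δ1: rk 10, SNF 1^9·2
degree 0: 6−5−0 = 1 → Ȟ^0 ≅ Z
degree 1: 15−10−5 = 0 → Ȟ^1 ≅ 0
degree 2: 10−0−10 = 0 plus torsion [2] → Ȟ^2 ≅ Z/2
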